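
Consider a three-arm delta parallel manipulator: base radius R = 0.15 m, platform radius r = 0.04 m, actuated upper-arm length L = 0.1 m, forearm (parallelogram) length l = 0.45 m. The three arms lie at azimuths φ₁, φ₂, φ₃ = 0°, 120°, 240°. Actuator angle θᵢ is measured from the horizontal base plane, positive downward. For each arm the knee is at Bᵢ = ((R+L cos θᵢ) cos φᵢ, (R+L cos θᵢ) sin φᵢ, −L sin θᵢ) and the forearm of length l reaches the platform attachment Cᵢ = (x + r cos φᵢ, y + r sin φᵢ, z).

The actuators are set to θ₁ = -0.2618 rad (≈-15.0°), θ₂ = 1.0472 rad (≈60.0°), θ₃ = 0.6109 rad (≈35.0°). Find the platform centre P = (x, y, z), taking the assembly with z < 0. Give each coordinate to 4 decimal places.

O1 = (0.2066·cos0.0°, 0.2066·sin0.0°, 0.0259) = (0.2066, 0.0000, 0.0259)
arm 2 at φ=120.0°: e+L cos θ2 = 0.1600;  O2 = (-0.0800, 0.1386, -0.0866)
O3 = (0.1919·cos240.0°, 0.1919·sin240.0°, -0.0574) = (-0.0960, -0.1662, -0.0574)
subtract pairs → two planes through P
[-0.5732 0.2771 -0.2250]·P = -0.0103;  [-0.6051 -0.3324 -0.1665]·P = -0.0032
Cramer: x(z) = 0.0120-0.3376z;  y(z) = -0.0121+0.1136z
sphere 1 gives Az²+Bz+C=0 with A=1.1269, B=0.0768, C=-0.1638;  B²−4AC=0.7443;  roots -0.4169, 0.3487;  negative root z = -0.4169
x = 0.1527, y = -0.0595

(0.1527, -0.0595, -0.4169)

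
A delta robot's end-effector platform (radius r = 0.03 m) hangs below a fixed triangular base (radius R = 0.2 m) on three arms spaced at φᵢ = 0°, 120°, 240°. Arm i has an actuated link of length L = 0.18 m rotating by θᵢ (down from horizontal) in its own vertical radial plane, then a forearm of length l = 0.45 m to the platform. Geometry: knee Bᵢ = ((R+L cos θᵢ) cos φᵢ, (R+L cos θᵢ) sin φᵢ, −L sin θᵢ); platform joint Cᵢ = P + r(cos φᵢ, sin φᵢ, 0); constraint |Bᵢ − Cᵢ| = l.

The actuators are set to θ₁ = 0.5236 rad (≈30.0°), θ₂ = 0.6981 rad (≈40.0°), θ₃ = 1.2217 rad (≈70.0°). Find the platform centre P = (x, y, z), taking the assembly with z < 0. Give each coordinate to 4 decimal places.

(0.0788, 0.0864, -0.4560)

arm 1 at φ=0.0°: (R−r)+L cos θ1 = 0.3259;  centre 1 = (0.3259, 0.0000, -0.0900)
centre 2 = (0.3079·cos120.0°, 0.3079·sin120.0°, -0.1157) = (-0.1539, 0.2666, -0.1157)
arm 3 at φ=240.0°: (R−r)+L cos θ3 = 0.2316;  centre 3 = (-0.1158, -0.2005, -0.1691)
|centre ₂|²−|centre ₁|² = -0.0061;  |centre ₃|²−|centre ₁|² = -0.0321
[-0.9597 0.5333 -0.0514]·P = -0.0061;  [-0.8833 -0.4011 -0.1583]·P = -0.0321
det = 0.8560;  x = 0.0228+-0.1227z,  y = 0.0296+-0.1244z
quadratic in z: (1.0305)z²+(0.2470)z+(-0.1017)=0, √Δ=0.6929 → z ∈ {-0.4560, 0.2164}; z = -0.4560 (taking z<0)
x = 0.0788, y = 0.0864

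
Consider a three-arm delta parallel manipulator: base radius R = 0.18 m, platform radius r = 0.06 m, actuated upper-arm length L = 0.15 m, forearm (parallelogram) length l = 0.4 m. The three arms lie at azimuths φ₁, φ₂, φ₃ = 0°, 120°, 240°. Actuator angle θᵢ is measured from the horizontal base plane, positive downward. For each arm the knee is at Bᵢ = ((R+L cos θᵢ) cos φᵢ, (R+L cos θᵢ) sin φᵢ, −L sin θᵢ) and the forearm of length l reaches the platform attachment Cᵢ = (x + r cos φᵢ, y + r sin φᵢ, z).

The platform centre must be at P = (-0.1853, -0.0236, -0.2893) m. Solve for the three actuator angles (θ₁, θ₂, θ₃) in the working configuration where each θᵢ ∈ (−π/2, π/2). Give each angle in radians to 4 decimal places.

θ₁ = 1.1345, θ₂ = -0.0872, θ₃ = -0.3493

φ1=0.0° → target in arm frame (-0.1853, -0.0236)
  A cos θ + B sin θ = C:  0.3053·cos θ + -0.2893·sin θ = -0.1332
  γ=atan2(-0.2893,0.3053)=-0.7585;  ψ=arccos(-0.3167)=1.8930;  θ1=γ+ψ≈1.1345
arm 2 (φ=120.0°): x'=0.0722, y'=0.1723
  A cos θ + B sin θ = C:  0.0478·cos θ + -0.2893·sin θ = 0.0728
  γ=atan2(-0.2893,0.0478)=-1.4071;  ψ=arccos(0.2483)=1.3199;  θ2=γ+ψ≈-0.0872
arm 3 (φ=240.0°): x'=0.1131, y'=-0.1487
  e−x'=0.0069;  (l²−L²−(e−x')²−y'²−z²)/2L = 0.1055
  γ=atan2(-0.2893,0.0069)=-1.5469;  ψ=arccos(0.3646)=1.1976;  θ3=γ+ψ≈-0.3493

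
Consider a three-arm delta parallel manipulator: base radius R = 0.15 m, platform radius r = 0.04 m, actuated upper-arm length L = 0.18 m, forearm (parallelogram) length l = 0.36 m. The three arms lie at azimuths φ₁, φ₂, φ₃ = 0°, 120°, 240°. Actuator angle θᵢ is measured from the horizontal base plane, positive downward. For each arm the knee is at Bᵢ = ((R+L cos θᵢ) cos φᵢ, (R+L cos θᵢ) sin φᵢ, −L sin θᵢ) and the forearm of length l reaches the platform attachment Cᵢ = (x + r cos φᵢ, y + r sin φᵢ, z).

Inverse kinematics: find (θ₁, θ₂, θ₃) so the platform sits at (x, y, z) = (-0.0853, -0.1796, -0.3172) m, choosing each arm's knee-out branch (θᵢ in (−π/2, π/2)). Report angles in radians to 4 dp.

θ₁ = 1.1348, θ₂ = 1.2219, θ₃ = -0.1744

arm 1 (φ=0.0°): x'=-0.0853, y'=-0.1796
  A=0.1953, B=-0.3172, C=(l²−L²−A²−y'²−z²)/(2L)=-0.2050
  θ1 = atan2(B,A) + arccos(C/0.3725) = 1.1348
φ2=120.0° → target in arm frame (-0.1129, 0.1637)
  A cos θ + B sin θ = C:  0.2229·cos θ + -0.3172·sin θ = -0.2219
  θ2 = atan2(B,A) + arccos(C/0.3877) = 1.2219
arm 3 (φ=240.0°): x'=0.1982, y'=0.0159
  e−x'=-0.0882;  (l²−L²−(e−x')²−y'²−z²)/2L = -0.0318
  θ3 = atan2(B,A) + arccos(C/0.3292) = -0.1744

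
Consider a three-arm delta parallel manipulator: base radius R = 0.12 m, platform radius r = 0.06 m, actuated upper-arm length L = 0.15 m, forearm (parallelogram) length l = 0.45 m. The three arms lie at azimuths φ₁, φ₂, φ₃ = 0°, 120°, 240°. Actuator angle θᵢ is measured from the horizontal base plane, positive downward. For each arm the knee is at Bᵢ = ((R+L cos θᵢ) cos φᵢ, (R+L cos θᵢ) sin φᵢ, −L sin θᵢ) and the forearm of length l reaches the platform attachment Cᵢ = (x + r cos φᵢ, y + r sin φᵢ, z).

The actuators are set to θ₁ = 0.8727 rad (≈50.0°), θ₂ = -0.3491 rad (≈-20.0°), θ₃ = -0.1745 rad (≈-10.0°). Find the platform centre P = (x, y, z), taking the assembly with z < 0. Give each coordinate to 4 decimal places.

(-0.2228, 0.0264, -0.3558)

arm 1 at φ=0.0°: ρ1 = 0.1564;  S1 = (0.1564, 0.0000, -0.1149)
arm 2 at φ=120.0°: ρ2 = 0.2010;  S2 = (-0.1005, 0.1740, 0.0513)
arm 3 at φ=240.0°: ρ3 = 0.2077;  S3 = (-0.1039, -0.1799, 0.0260)
subtract pairs → two planes through P
plane₁₂: -0.5138x+0.3481y+0.3324z = 0.0053
det = 0.3660;  x = -0.0111+0.5948z,  y = -0.0010+-0.0771z
sphere 1 gives Az²+Bz+C=0 with A=1.3598, B=0.0307, C=-0.1612;  B²−4AC=0.8779;  roots -0.3558, 0.3332;  negative root z = -0.3558
x = -0.2228, y = 0.0264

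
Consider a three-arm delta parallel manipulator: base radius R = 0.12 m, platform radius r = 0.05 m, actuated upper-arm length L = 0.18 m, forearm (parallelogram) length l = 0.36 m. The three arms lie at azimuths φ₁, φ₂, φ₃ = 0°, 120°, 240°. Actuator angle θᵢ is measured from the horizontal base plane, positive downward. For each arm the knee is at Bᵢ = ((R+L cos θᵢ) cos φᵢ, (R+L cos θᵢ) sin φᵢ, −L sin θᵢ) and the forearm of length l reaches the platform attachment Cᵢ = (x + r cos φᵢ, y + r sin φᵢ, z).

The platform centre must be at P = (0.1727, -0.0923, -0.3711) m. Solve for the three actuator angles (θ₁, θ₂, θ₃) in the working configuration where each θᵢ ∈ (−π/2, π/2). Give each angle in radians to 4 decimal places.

θ₁ = 0.1743, θ₂ = 1.3091, θ₃ = 0.8727

rotate P by −φ1: (0.1727, -0.0923, -0.3711)
  A=-0.1027, B=-0.3711, C=(l²−L²−A²−y'²−z²)/(2L)=-0.1655
  θ1 = atan2(B,A) + arccos(C/0.3850) = 0.1743
φ2=120.0° → target in arm frame (-0.1663, -0.1034)
  A cos θ + B sin θ = C:  0.2363·cos θ + -0.3711·sin θ = -0.2973
  θ2 = atan2(B,A) + arccos(C/0.4399) = 1.3091
φ3=240.0° → target in arm frame (-0.0064, 0.1957)
  A=0.0764, B=-0.3711, C=(l²−L²−A²−y'²−z²)/(2L)=-0.2352
  θ3 = atan2(B,A) + arccos(C/0.3789) = 0.8727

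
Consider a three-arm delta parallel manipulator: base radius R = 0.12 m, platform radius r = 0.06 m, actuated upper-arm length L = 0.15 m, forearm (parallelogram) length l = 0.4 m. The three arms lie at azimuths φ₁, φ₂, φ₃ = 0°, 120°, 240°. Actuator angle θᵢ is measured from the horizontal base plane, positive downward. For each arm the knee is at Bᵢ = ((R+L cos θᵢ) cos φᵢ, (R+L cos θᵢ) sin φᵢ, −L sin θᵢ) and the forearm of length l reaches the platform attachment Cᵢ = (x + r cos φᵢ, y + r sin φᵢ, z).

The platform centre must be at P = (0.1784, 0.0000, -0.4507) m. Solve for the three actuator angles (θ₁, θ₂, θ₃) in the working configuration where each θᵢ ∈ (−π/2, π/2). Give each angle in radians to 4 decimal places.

φ1=0.0° → target in arm frame (0.1784, 0.0000)
  A=-0.1184, B=-0.4507, C=(l²−L²−A²−y'²−z²)/(2L)=-0.2655
  θ1 = atan2(B,A) + arccos(C/0.4660) = 0.3493
arm 2 (φ=120.0°): x'=-0.0892, y'=-0.1545
  A cos θ + B sin θ = C:  0.1492·cos θ + -0.4507·sin θ = -0.3725
  θ2 = atan2(B,A) + arccos(C/0.4748) = 1.2219
rotate P by −φ3: (-0.0892, 0.1545, -0.4507)
  e−x'=0.1492;  (l²−L²−(e−x')²−y'²−z²)/2L = -0.3725
  γ=atan2(-0.4507,0.1492)=-1.2511;  ψ=arccos(-0.7847)=2.4730;  θ3=γ+ψ≈1.2219

θ₁ = 0.3493, θ₂ = 1.2219, θ₃ = 1.2219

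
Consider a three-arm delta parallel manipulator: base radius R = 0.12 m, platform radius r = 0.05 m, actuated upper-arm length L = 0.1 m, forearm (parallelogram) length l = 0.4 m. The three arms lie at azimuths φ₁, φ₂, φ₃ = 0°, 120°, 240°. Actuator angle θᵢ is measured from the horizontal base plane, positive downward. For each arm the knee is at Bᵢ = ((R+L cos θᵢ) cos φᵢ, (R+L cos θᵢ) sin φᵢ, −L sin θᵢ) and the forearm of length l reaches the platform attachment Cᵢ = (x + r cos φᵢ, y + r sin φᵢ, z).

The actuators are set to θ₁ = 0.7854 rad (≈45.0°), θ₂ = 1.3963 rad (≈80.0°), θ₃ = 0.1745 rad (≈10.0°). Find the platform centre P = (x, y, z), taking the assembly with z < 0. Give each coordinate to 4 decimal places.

(0.0092, -0.1756, -0.4052)

arm 1 at φ=0.0°: (R−r)+L cos θ1 = 0.1407;  centre 1 = (0.1407, 0.0000, -0.0707)
arm 2 at φ=120.0°: (R−r)+L cos θ2 = 0.0874;  centre 2 = (-0.0437, 0.0757, -0.0985)
arm 3 at φ=240.0°: (R−r)+L cos θ3 = 0.1685;  centre 3 = (-0.0842, -0.1459, -0.0174)
|centre ₂|²−|centre ₁|² = -0.0075;  |centre ₃|²−|centre ₁|² = 0.0039
linear system: -0.3688x+0.1513y = -0.0075−-0.0555z; -0.4499x+-0.2918y = 0.0039−0.1067z
det = 0.1757;  x = 0.0091+-0.0004z,  y = -0.0273+0.3662z
sphere 1 gives Az²+Bz+C=0 with A=1.1341, B=0.1215, C=-0.1369;  B²−4AC=0.6359;  roots -0.4052, 0.2980;  negative root z = -0.4052
x = 0.0092, y = -0.1756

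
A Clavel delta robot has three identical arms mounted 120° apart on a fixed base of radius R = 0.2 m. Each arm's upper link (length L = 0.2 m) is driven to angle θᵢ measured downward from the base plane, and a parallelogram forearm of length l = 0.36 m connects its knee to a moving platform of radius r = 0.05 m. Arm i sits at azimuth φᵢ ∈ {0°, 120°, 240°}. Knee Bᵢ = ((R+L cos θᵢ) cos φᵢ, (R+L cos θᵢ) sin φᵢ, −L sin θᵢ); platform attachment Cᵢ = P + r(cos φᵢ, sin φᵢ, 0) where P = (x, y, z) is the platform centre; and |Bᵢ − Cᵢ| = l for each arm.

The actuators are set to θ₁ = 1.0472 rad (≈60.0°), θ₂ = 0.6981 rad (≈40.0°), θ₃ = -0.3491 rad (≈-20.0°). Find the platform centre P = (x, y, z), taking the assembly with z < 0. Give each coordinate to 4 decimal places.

(-0.0979, -0.0827, -0.2152)

centre 1 = (0.2500·cos0.0°, 0.2500·sin0.0°, -0.1732) = (0.2500, 0.0000, -0.1732)
arm 2 at φ=120.0°: (R−r)+L cos θ2 = 0.3032;  centre 2 = (-0.1516, 0.2626, -0.1286)
arm 3 at φ=240.0°: (R−r)+L cos θ3 = 0.3379;  centre 3 = (-0.1690, -0.2927, 0.0684)
eliminate P² terms by subtracting sphere 1 from 2 and 3
plane₁₂: -0.8032x+0.5252y+0.0893z = 0.0160
det = 0.9102;  x = -0.0255+0.3362z,  y = -0.0086+0.3442z
into |P−centre ₁|² = l²: 1.2315z² + 0.1552z + -0.0236 = 0;  Δ = 0.1405;  z = -0.2152 or 0.0892 → z<0 root = -0.2152
x = -0.0979, y = -0.0827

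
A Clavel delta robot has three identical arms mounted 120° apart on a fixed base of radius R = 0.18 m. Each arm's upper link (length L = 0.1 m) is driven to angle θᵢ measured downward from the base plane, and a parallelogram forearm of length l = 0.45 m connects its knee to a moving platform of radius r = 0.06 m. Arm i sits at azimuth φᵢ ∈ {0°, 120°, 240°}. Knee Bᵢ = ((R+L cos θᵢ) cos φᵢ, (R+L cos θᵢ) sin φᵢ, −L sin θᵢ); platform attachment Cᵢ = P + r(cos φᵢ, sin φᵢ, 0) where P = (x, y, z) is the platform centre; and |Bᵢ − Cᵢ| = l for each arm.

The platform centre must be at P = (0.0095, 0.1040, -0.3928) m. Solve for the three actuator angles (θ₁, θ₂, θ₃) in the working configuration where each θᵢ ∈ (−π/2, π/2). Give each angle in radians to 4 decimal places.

θ₁ = 0.0871, θ₂ = -0.3489, θ₃ = 0.6107

φ1=0.0° → target in arm frame (0.0095, 0.1040)
  A cos θ + B sin θ = C:  0.1105·cos θ + -0.3928·sin θ = 0.0759
  θ1 = atan2(B,A) + arccos(C/0.4080) = 0.0871
φ2=120.0° → target in arm frame (0.0853, -0.0602)
  A=0.0347, B=-0.3928, C=(l²−L²−A²−y'²−z²)/(2L)=0.1669
  γ=atan2(-0.3928,0.0347)=-1.4827;  ψ=arccos(0.4232)=1.1338;  θ2=γ+ψ≈-0.3489
arm 3 (φ=240.0°): x'=-0.0948, y'=-0.0438
  A=0.2148, B=-0.3928, C=(l²−L²−A²−y'²−z²)/(2L)=-0.0493
  √(A²+B²)=0.4477;  θ3 = -1.0703+1.6811 ≈ 0.6107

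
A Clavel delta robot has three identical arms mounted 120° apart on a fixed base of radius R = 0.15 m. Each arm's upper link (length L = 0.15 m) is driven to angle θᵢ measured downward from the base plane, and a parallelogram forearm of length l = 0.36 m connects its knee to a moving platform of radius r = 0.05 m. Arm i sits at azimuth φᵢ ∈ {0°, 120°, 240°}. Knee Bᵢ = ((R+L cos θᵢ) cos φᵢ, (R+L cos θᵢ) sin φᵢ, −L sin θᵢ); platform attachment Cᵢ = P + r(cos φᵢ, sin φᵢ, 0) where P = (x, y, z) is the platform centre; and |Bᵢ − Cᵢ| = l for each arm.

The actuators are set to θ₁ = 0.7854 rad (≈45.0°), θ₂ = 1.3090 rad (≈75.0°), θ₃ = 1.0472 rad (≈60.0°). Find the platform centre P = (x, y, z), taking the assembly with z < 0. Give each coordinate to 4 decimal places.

arm 1 at φ=0.0°: ρ1 = 0.2061;  centre 1 = (0.2061, 0.0000, -0.1061)
centre 2 = (0.1388·cos120.0°, 0.1388·sin120.0°, -0.1449) = (-0.0694, 0.1202, -0.1449)
centre 3 = (0.1750·cos240.0°, 0.1750·sin240.0°, -0.1299) = (-0.0875, -0.1516, -0.1299)
subtract pairs → two planes through P
linear system: -0.5510x+0.2404y = -0.0134−-0.0776z; -0.5871x+-0.3031y = -0.0062−-0.0477z
det = 0.3082;  x = 0.0181+-0.1136z,  y = -0.0145+0.0627z
into |P−centre ₁|² = l²: 1.0168z² + 0.2530z + -0.0828 = 0;  Δ = 0.4008;  z = -0.4357 or 0.1869 → z<0 root = -0.4357
x = 0.0676, y = -0.0418

(0.0676, -0.0418, -0.4357)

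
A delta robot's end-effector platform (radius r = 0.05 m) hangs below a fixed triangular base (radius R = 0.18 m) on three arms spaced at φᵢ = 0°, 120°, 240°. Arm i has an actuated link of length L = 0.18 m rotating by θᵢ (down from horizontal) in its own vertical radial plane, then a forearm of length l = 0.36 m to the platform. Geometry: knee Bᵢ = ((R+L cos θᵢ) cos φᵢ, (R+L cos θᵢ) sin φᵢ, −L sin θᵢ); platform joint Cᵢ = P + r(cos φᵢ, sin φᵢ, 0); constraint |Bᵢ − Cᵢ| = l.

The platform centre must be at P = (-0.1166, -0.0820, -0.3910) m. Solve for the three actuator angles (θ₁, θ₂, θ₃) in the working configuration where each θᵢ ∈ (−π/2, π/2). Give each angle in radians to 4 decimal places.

φ1=0.0° → target in arm frame (-0.1166, -0.0820)
  A cos θ + B sin θ = C:  0.2466·cos θ + -0.3910·sin θ = -0.3423
  γ=atan2(-0.3910,0.2466)=-1.0081;  ψ=arccos(-0.7404)=2.4045;  θ1=γ+ψ≈1.3964
rotate P by −φ2: (-0.0127, 0.1420, -0.3910)
  e−x'=0.1427;  (l²−L²−(e−x')²−y'²−z²)/2L = -0.2672
  γ=atan2(-0.3910,0.1427)=-1.2208;  ψ=arccos(-0.6420)=2.2680;  θ2=γ+ψ≈1.0471
φ3=240.0° → target in arm frame (0.1293, -0.0600)
  A cos θ + B sin θ = C:  0.0007·cos θ + -0.3910·sin θ = -0.1647
  θ3 = atan2(B,A) + arccos(C/0.3910) = 0.4364

θ₁ = 1.3964, θ₂ = 1.0471, θ₃ = 0.4364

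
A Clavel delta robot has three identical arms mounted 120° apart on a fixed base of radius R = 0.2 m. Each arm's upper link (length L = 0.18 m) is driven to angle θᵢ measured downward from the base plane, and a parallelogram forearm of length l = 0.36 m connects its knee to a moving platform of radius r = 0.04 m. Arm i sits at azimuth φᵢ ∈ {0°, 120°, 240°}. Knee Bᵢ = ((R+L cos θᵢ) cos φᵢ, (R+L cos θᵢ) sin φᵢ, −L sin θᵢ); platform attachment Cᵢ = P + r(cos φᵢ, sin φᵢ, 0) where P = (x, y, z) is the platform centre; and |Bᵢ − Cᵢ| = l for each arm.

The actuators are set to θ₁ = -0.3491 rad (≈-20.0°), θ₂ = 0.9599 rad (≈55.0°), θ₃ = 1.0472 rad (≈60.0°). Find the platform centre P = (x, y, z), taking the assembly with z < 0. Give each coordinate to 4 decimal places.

arm 1 at φ=0.0°: ρ1 = 0.3291;  centre 1 = (0.3291, 0.0000, 0.0616)
arm 2 at φ=120.0°: ρ2 = 0.2632;  centre 2 = (-0.1316, 0.2280, -0.1474)
arm 3 at φ=240.0°: ρ3 = 0.2500;  centre 3 = (-0.1250, -0.2165, -0.1559)
subtract pairs → two planes through P
linear system: -0.9215x+0.4560y = -0.0211−-0.4180z; -0.9083x+-0.4330y = -0.0253−-0.4349z
det = 0.8132;  x = 0.0254+-0.4665z,  y = 0.0051+-0.0259z
sphere 1 gives Az²+Bz+C=0 with A=1.2183, B=0.1599, C=-0.0335;  B²−4AC=0.1890;  roots -0.2441, 0.1128;  negative root z = -0.2441
x = 0.1393, y = 0.0115

(0.1393, 0.0115, -0.2441)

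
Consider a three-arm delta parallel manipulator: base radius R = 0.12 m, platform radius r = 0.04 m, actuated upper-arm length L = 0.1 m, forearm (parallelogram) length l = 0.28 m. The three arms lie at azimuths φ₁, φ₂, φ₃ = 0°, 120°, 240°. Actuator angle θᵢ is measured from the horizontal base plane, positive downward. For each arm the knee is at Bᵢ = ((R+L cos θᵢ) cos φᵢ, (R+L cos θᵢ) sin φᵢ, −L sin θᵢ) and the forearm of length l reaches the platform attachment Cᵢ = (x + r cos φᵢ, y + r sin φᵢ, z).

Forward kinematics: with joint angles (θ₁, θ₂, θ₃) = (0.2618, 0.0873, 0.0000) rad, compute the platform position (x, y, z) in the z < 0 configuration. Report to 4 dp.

(-0.0192, -0.0064, -0.2259)

arm 1 at φ=0.0°: ρ1 = 0.1766;  S1 = (0.1766, 0.0000, -0.0259)
φ2=120.0°: virtual centre (-0.0898, 0.1556, -0.0087), radius l
φ3=240.0°: virtual centre (-0.0900, -0.1559, 0.0000), radius l
subtract pairs → two planes through P
linear system: -0.5328x+0.3111y = 0.0005−0.0343z; -0.5332x+-0.3118y = 0.0005−0.0518z
det = 0.3320;  x = -0.0010+0.0807z,  y = -0.0001+0.0279z
quadratic in z: (1.0073)z²+(0.0231)z+(-0.0462)=0, √Δ=0.4321 → z ∈ {-0.2259, 0.2030}; z = -0.2259 (taking z<0)
x = -0.0192, y = -0.0064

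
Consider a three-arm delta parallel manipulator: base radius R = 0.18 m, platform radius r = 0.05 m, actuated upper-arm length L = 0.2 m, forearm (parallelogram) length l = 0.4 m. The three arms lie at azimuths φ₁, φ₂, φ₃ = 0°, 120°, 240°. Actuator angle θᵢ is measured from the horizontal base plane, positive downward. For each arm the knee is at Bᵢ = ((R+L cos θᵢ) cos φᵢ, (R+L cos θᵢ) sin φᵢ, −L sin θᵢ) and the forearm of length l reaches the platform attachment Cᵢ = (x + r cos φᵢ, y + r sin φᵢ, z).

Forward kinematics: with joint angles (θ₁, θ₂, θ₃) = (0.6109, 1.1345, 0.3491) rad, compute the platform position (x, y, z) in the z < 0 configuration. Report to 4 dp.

φ1=0.0°: virtual centre (0.2938, 0.0000, -0.1147), radius l
S2 = (0.2145·cos120.0°, 0.2145·sin120.0°, -0.1813) = (-0.1073, 0.1858, -0.1813)
φ3=240.0°: virtual centre (-0.1590, -0.2753, -0.0684), radius l
eliminate P² terms by subtracting sphere 1 from 2 and 3
linear system: -0.8022x+0.3716y = -0.0206−-0.1331z; -0.9056x+-0.5507y = 0.0063−0.0926z
det = 0.7782;  x = 0.0116+-0.0500z,  y = -0.0305+0.2503z
into |P−S₁|² = l²: 1.0652z² + 0.2424z + -0.0663 = 0;  Δ = 0.3411;  z = -0.3879 or 0.1604 → z<0 root = -0.3879
x = 0.0310, y = -0.1276

(0.0310, -0.1276, -0.3879)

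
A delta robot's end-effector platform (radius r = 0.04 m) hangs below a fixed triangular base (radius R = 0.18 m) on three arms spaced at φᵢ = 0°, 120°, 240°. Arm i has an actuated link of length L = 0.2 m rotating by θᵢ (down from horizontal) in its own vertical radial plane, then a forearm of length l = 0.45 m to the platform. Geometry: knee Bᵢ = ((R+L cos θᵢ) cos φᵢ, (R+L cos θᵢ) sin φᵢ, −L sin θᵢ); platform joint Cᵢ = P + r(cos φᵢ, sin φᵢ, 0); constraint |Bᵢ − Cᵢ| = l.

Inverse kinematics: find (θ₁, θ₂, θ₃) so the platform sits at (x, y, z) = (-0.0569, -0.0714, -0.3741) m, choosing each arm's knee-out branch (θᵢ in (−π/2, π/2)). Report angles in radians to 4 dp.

arm 1 (φ=0.0°): x'=-0.0569, y'=-0.0714
  A cos θ + B sin θ = C:  0.1969·cos θ + -0.3741·sin θ = -0.0533
  γ=atan2(-0.3741,0.1969)=-1.0863;  ψ=arccos(-0.1261)=1.6972;  θ1=γ+ψ≈0.6109
rotate P by −φ2: (-0.0334, 0.0850, -0.3741)
  e−x'=0.1734;  (l²−L²−(e−x')²−y'²−z²)/2L = -0.0368
  θ2 = atan2(B,A) + arccos(C/0.4123) = 0.5235
φ3=240.0° → target in arm frame (0.0903, -0.0136)
  e−x'=0.0497;  (l²−L²−(e−x')²−y'²−z²)/2L = 0.0497
  √(A²+B²)=0.3774;  θ3 = -1.4387+1.4386 ≈ 0.0000

θ₁ = 0.6109, θ₂ = 0.5235, θ₃ = 0.0000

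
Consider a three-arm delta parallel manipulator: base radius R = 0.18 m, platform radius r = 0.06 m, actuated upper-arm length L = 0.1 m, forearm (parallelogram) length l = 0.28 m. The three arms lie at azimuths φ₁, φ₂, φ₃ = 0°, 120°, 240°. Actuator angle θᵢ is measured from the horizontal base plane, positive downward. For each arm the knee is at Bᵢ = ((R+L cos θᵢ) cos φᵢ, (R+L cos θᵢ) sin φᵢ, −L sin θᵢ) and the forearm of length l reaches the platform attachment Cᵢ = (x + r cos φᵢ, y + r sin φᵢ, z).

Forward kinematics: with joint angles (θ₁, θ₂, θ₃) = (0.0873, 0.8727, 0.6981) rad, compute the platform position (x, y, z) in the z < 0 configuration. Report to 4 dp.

(0.0578, -0.0144, -0.2368)

φ1=0.0°: virtual centre (0.2196, 0.0000, -0.0087), radius l
O2 = (0.1843·cos120.0°, 0.1843·sin120.0°, -0.0766) = (-0.0921, 0.1596, -0.0766)
φ3=240.0°: virtual centre (-0.0983, -0.1703, -0.0643), radius l
|O₂|²−|O₁|² = -0.0085;  |O₃|²−|O₁|² = -0.0055
linear system: -0.6235x+0.3192y = -0.0085−-0.1358z; -0.6358x+-0.3405y = -0.0055−-0.1111z
Cramer: x(z) = 0.0112-0.1967z;  y(z) = -0.0047+0.0411z
sphere 1 gives Az²+Bz+C=0 with A=1.0404, B=0.0991, C=-0.0349;  B²−4AC=0.1549;  roots -0.2368, 0.1415;  negative root z = -0.2368
x = 0.0578, y = -0.0144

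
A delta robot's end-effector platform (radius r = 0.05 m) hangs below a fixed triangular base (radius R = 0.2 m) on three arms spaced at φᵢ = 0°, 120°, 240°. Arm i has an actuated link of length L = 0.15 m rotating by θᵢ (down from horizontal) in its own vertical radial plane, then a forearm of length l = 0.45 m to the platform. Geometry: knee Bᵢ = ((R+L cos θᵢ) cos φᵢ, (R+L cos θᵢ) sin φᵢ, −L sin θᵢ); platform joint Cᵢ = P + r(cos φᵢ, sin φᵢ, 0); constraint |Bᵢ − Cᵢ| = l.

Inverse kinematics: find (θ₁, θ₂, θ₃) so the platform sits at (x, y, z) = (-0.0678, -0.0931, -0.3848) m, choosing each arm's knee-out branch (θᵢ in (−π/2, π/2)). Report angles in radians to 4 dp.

θ₁ = 0.6983, θ₂ = 0.6107, θ₃ = -0.1745

rotate P by −φ1: (-0.0678, -0.0931, -0.3848)
  A=0.2178, B=-0.3848, C=(l²−L²−A²−y'²−z²)/(2L)=-0.0806
  θ1 = atan2(B,A) + arccos(C/0.4422) = 0.6983
φ2=120.0° → target in arm frame (-0.0467, 0.1053)
  e−x'=0.1967;  (l²−L²−(e−x')²−y'²−z²)/2L = -0.0595
  θ2 = atan2(B,A) + arccos(C/0.4322) = 0.6107
φ3=240.0° → target in arm frame (0.1145, -0.0122)
  A cos θ + B sin θ = C:  0.0355·cos θ + -0.3848·sin θ = 0.1017
  θ3 = atan2(B,A) + arccos(C/0.3864) = -0.1745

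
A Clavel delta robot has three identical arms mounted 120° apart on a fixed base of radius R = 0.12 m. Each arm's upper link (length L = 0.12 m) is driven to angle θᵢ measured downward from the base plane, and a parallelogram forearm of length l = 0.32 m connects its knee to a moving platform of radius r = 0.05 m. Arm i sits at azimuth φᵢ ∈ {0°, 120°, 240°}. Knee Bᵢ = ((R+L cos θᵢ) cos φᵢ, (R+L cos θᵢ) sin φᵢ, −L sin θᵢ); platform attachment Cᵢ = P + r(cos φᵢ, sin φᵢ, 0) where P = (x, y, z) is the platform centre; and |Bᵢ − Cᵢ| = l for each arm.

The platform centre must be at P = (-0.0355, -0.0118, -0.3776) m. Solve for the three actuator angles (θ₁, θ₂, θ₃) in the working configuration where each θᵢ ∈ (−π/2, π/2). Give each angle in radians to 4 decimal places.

rotate P by −φ1: (-0.0355, -0.0118, -0.3776)
  A=0.1055, B=-0.3776, C=(l²−L²−A²−y'²−z²)/(2L)=-0.2744
  γ=atan2(-0.3776,0.1055)=-1.2983;  ψ=arccos(-0.6998)=2.3460;  θ1=γ+ψ≈1.0476
φ2=120.0° → target in arm frame (0.0075, 0.0366)
  A cos θ + B sin θ = C:  0.0625·cos θ + -0.3776·sin θ = -0.2493
  √(A²+B²)=0.3827;  θ2 = -1.4068+2.2801 ≈ 0.8733
φ3=240.0° → target in arm frame (0.0280, -0.0248)
  A cos θ + B sin θ = C:  0.0420·cos θ + -0.3776·sin θ = -0.2374
  √(A²+B²)=0.3799;  θ3 = -1.4599+2.2456 ≈ 0.7856

θ₁ = 1.0476, θ₂ = 0.8733, θ₃ = 0.7856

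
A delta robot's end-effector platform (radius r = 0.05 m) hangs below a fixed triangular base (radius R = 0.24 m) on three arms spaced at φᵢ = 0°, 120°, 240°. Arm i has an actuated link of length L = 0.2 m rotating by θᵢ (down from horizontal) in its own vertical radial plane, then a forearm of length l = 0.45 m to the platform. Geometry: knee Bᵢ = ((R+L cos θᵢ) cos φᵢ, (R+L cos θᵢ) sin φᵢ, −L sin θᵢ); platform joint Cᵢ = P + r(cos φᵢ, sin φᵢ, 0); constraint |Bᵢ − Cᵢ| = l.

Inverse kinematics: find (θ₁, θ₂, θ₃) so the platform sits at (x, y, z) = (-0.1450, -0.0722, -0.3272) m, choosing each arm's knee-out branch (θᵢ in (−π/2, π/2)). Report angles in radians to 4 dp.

rotate P by −φ1: (-0.1450, -0.0722, -0.3272)
  A cos θ + B sin θ = C:  0.3350·cos θ + -0.3272·sin θ = -0.1550
  γ=atan2(-0.3272,0.3350)=-0.7736;  ψ=arccos(-0.3310)=1.9081;  θ1=γ+ψ≈1.1345
arm 2 (φ=120.0°): x'=0.0100, y'=0.1617
  A=0.1800, B=-0.3272, C=(l²−L²−A²−y'²−z²)/(2L)=-0.0078
  θ2 = atan2(B,A) + arccos(C/0.3735) = 0.5238
φ3=240.0° → target in arm frame (0.1350, -0.0895)
  A=0.0550, B=-0.3272, C=(l²−L²−A²−y'²−z²)/(2L)=0.1110
  θ3 = atan2(B,A) + arccos(C/0.3318) = -0.1748

θ₁ = 1.1345, θ₂ = 0.5238, θ₃ = -0.1748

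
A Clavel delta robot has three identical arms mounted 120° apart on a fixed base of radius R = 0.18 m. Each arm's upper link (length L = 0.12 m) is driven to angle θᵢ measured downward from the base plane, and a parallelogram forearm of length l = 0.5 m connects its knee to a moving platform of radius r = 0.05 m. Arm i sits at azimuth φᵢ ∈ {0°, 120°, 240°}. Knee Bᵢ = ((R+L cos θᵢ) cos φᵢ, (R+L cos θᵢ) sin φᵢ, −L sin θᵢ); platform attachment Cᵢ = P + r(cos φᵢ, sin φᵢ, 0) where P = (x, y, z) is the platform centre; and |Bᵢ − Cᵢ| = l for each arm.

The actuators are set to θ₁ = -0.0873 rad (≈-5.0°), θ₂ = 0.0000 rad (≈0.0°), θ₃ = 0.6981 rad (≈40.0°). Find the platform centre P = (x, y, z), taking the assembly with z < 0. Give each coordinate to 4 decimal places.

φ1=0.0°: virtual centre (0.2495, 0.0000, 0.0105), radius l
O2 = (0.2500·cos120.0°, 0.2500·sin120.0°, 0.0000) = (-0.1250, 0.2165, 0.0000)
φ3=240.0°: virtual centre (-0.1110, -0.1922, -0.0771), radius l
|O₂|²−|O₁|² = 0.0001;  |O₃|²−|O₁|² = -0.0072
plane₁₂: -0.7491x+0.4330y+-0.0209z = 0.0001
Cramer: x(z) = 0.0051-0.1398z;  y(z) = 0.0091-0.1935z
sphere 1 gives Az²+Bz+C=0 with A=1.0570, B=0.0439, C=-0.1901;  B²−4AC=0.8055;  roots -0.4453, 0.4038;  negative root z = -0.4453
x = 0.0674, y = 0.0953

(0.0674, 0.0953, -0.4453)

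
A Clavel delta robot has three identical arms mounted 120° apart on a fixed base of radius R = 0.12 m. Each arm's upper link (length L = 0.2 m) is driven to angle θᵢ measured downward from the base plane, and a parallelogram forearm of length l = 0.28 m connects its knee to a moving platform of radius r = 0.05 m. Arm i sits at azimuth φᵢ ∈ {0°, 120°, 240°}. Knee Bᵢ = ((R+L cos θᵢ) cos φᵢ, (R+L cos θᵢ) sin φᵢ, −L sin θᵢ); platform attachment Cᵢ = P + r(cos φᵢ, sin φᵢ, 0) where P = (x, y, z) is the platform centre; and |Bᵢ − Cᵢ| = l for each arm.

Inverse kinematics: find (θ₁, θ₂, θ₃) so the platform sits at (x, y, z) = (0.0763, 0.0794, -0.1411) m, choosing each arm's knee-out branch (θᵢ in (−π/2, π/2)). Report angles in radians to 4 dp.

rotate P by −φ1: (0.0763, 0.0794, -0.1411)
  e−x'=-0.0063;  (l²−L²−(e−x')²−y'²−z²)/2L = 0.0304
  θ1 = atan2(B,A) + arccos(C/0.1412) = -0.2613
rotate P by −φ2: (0.0306, -0.1058, -0.1411)
  e−x'=0.0394;  (l²−L²−(e−x')²−y'²−z²)/2L = 0.0144
  γ=atan2(-0.1411,0.0394)=-1.2986;  ψ=arccos(0.0981)=1.4725;  θ2=γ+ψ≈0.1739
φ3=240.0° → target in arm frame (-0.1069, 0.0264)
  A cos θ + B sin θ = C:  0.1769·cos θ + -0.1411·sin θ = -0.0338
  θ3 = atan2(B,A) + arccos(C/0.2263) = 1.0473

θ₁ = -0.2613, θ₂ = 0.1739, θ₃ = 1.0473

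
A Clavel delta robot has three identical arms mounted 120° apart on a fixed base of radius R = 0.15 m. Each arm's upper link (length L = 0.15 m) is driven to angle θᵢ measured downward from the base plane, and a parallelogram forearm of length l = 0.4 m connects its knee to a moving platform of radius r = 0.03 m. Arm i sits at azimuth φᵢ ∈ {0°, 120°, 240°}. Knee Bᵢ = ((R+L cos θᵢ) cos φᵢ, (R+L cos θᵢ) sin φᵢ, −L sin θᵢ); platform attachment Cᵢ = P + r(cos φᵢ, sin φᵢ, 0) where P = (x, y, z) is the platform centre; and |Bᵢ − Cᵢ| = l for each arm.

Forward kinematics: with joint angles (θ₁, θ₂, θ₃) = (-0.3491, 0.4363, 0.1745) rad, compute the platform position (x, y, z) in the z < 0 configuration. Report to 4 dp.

(0.0739, -0.0289, -0.3011)

φ1=0.0°: virtual centre (0.2610, 0.0000, 0.0513), radius l
φ2=120.0°: virtual centre (-0.1280, 0.2217, -0.0634), radius l
S3 = (0.2677·cos240.0°, 0.2677·sin240.0°, -0.0260) = (-0.1339, -0.2319, -0.0260)
eliminate P² terms by subtracting sphere 1 from 2 and 3
plane₁₂: -0.7779x+0.4433y+-0.2294z = -0.0012
det = 0.7107;  x = -0.0002+-0.2462z,  y = -0.0031+0.0855z
sphere 1 gives Az²+Bz+C=0 with A=1.0679, B=0.0254, C=-0.0891;  B²−4AC=0.3814;  roots -0.3011, 0.2773;  negative root z = -0.3011
x = 0.0739, y = -0.0289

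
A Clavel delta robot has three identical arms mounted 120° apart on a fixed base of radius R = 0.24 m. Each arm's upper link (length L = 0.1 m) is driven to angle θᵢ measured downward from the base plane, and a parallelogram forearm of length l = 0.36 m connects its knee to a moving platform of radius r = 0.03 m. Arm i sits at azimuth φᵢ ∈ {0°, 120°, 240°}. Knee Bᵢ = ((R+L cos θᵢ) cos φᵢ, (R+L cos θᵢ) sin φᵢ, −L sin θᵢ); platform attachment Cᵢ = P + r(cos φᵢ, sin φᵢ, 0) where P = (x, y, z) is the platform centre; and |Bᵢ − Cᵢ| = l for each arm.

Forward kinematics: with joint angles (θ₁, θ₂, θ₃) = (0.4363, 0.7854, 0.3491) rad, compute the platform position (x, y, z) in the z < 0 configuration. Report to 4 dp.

(0.0103, -0.0281, -0.2533)

S1 = (0.3006·cos0.0°, 0.3006·sin0.0°, -0.0423) = (0.3006, 0.0000, -0.0423)
arm 2 at φ=120.0°: ρ2 = 0.2807;  S2 = (-0.1404, 0.2431, -0.0707)
arm 3 at φ=240.0°: ρ3 = 0.3040;  S3 = (-0.1520, -0.2632, -0.0342)
|S₂|²−|S₁|² = -0.0084;  |S₃|²−|S₁|² = 0.0014
linear system: -0.8820x+0.4862y = -0.0084−-0.0569z; -0.9052x+-0.5265y = 0.0014−0.0161z
Cramer: x(z) = 0.0041-0.0245z;  y(z) = -0.0097+0.0727z
into |P−S₁|² = l²: 1.0059z² + 0.0976z + -0.0398 = 0;  Δ = 0.1697;  z = -0.2533 or 0.1562 → z<0 root = -0.2533
x = 0.0103, y = -0.0281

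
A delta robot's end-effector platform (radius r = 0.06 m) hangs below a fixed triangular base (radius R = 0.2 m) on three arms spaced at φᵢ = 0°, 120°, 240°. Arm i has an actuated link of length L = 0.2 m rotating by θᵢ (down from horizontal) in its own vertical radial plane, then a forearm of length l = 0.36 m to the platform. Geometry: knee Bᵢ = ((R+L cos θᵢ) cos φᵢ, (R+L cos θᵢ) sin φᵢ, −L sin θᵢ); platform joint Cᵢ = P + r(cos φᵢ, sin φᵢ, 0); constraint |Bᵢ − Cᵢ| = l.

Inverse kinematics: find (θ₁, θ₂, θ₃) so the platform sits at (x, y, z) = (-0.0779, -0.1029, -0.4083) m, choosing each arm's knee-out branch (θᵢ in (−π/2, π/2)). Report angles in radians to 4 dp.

θ₁ = 1.3088, θ₂ = 1.2214, θ₃ = 0.5235

rotate P by −φ1: (-0.0779, -0.1029, -0.4083)
  e−x'=0.2179;  (l²−L²−(e−x')²−y'²−z²)/2L = -0.3379
  √(A²+B²)=0.4628;  θ1 = -1.0806+2.3894 ≈ 1.3088
φ2=120.0° → target in arm frame (-0.0502, 0.1189)
  e−x'=0.1902;  (l²−L²−(e−x')²−y'²−z²)/2L = -0.3185
  γ=atan2(-0.4083,0.1902)=-1.1349;  ψ=arccos(-0.7072)=2.3563;  θ2=γ+ψ≈1.2214
φ3=240.0° → target in arm frame (0.1281, -0.0160)
  A=0.0119, B=-0.4083, C=(l²−L²−A²−y'²−z²)/(2L)=-0.1938
  √(A²+B²)=0.4085;  θ3 = -1.5416+2.0650 ≈ 0.5235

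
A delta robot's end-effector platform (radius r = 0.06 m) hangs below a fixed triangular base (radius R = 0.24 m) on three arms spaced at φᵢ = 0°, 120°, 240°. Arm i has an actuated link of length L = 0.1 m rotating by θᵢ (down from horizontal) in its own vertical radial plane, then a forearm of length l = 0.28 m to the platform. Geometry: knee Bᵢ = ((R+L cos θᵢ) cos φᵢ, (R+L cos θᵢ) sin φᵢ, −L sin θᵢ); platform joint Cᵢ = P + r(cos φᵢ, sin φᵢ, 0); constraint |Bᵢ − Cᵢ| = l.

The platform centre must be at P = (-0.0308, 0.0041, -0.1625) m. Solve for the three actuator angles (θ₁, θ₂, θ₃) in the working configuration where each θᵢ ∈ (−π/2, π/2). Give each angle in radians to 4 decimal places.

φ1=0.0° → target in arm frame (-0.0308, 0.0041)
  A cos θ + B sin θ = C:  0.2108·cos θ + -0.1625·sin θ = -0.0123
  γ=atan2(-0.1625,0.2108)=-0.6567;  ψ=arccos(-0.0462)=1.6170;  θ1=γ+ψ≈0.9603
arm 2 (φ=120.0°): x'=0.0190, y'=0.0246
  e−x'=0.1610;  (l²−L²−(e−x')²−y'²−z²)/2L = 0.0773
  √(A²+B²)=0.2288;  θ2 = -0.7899+1.2264 ≈ 0.4365
rotate P by −φ3: (0.0118, -0.0287, -0.1625)
  A=0.1682, B=-0.1625, C=(l²−L²−A²−y'²−z²)/(2L)=0.0645
  γ=atan2(-0.1625,0.1682)=-0.7683;  ψ=arccos(0.2757)=1.2915;  θ3=γ+ψ≈0.5232

θ₁ = 0.9603, θ₂ = 0.4365, θ₃ = 0.5232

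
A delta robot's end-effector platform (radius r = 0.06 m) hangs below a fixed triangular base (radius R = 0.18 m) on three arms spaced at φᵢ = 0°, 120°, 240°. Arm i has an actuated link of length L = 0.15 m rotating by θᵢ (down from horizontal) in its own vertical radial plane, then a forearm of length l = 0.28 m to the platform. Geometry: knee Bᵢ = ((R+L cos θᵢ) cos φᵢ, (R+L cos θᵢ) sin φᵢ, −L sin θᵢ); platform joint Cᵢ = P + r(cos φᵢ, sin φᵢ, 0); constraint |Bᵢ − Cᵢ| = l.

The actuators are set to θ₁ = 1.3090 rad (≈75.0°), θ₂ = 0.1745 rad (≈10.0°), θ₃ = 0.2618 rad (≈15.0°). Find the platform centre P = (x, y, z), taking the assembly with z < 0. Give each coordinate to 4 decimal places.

(-0.1174, 0.0056, -0.1902)

φ1=0.0°: virtual centre (0.1588, 0.0000, -0.1449), radius l
arm 2 at φ=120.0°: ρ2 = 0.2677;  centre 2 = (-0.1339, 0.2319, -0.0260)
arm 3 at φ=240.0°: ρ3 = 0.2649;  centre 3 = (-0.1324, -0.2294, -0.0388)
subtract pairs → two planes through P
[-0.5854 0.4637 0.2377]·P = 0.0261;  [-0.5825 -0.4588 0.2121]·P = 0.0255
Cramer: x(z) = -0.0442+0.3850z;  y(z) = 0.0006-0.0265z
quadratic in z: (1.1490)z²+(0.1334)z+(-0.0162)=0, √Δ=0.3037 → z ∈ {-0.1902, 0.0741}; z = -0.1902 (taking z<0)
x = -0.1174, y = 0.0056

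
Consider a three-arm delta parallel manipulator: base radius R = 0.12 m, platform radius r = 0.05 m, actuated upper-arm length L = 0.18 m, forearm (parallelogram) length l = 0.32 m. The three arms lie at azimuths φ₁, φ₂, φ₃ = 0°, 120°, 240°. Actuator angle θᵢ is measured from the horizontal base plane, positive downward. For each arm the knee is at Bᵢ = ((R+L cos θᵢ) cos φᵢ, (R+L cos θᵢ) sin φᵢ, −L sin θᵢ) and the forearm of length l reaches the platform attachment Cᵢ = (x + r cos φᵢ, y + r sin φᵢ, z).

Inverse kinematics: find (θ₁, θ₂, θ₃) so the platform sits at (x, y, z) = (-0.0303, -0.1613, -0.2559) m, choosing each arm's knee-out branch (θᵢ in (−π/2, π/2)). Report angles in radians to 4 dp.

θ₁ = 0.6982, θ₂ = 1.0471, θ₃ = -0.2620

φ1=0.0° → target in arm frame (-0.0303, -0.1613)
  A=0.1003, B=-0.2559, C=(l²−L²−A²−y'²−z²)/(2L)=-0.0877
  √(A²+B²)=0.2749;  θ1 = -1.1972+1.8955 ≈ 0.6982
rotate P by −φ2: (-0.1245, 0.1069, -0.2559)
  e−x'=0.1945;  (l²−L²−(e−x')²−y'²−z²)/2L = -0.1243
  γ=atan2(-0.2559,0.1945)=-0.9208;  ψ=arccos(-0.3868)=1.9679;  θ2=γ+ψ≈1.0471
arm 3 (φ=240.0°): x'=0.1548, y'=0.0544
  A cos θ + B sin θ = C:  -0.0848·cos θ + -0.2559·sin θ = -0.0157
  γ=atan2(-0.2559,-0.0848)=-1.8909;  ψ=arccos(-0.0581)=1.6290;  θ3=γ+ψ≈-0.2620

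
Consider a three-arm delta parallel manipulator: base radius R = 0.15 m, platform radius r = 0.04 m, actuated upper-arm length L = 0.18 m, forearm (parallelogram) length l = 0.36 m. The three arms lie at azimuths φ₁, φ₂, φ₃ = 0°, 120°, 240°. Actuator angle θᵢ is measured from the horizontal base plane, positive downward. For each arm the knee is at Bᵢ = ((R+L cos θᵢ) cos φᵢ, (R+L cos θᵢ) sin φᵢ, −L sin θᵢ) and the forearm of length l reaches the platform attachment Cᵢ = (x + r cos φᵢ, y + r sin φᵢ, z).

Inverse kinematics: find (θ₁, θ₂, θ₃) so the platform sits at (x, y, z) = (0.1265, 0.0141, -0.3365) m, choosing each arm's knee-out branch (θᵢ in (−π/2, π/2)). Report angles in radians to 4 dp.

rotate P by −φ1: (0.1265, 0.0141, -0.3365)
  A cos θ + B sin θ = C:  -0.0165·cos θ + -0.3365·sin θ = -0.0458
  √(A²+B²)=0.3369;  θ1 = -1.6198+1.7073 ≈ 0.0875
arm 2 (φ=120.0°): x'=-0.0510, y'=-0.1166
  e−x'=0.1610;  (l²−L²−(e−x')²−y'²−z²)/2L = -0.1543
  γ=atan2(-0.3365,0.1610)=-1.1244;  ψ=arccos(-0.4137)=1.9973;  θ2=γ+ψ≈0.8729
arm 3 (φ=240.0°): x'=-0.0755, y'=0.1025
  A=0.1855, B=-0.3365, C=(l²−L²−A²−y'²−z²)/(2L)=-0.1693
  √(A²+B²)=0.3842;  θ3 = -1.0671+2.0270 ≈ 0.9599

θ₁ = 0.0875, θ₂ = 0.8729, θ₃ = 0.9599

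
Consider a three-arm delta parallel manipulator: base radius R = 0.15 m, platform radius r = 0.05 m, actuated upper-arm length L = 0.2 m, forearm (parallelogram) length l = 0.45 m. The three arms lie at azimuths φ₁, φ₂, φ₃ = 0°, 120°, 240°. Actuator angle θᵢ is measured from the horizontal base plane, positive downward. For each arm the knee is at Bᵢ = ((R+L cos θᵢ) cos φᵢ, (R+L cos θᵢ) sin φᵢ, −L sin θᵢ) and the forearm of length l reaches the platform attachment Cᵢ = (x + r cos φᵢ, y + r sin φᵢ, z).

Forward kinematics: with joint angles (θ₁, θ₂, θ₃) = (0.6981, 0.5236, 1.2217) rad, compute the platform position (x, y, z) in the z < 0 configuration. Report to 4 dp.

φ1=0.0°: virtual centre (0.2532, 0.0000, -0.1286), radius l
arm 2 at φ=120.0°: e+L cos θ2 = 0.2732;  S2 = (-0.1366, 0.2366, -0.1000)
S3 = (0.1684·cos240.0°, 0.1684·sin240.0°, -0.1879) = (-0.0842, -0.1458, -0.1879)
|S₂|²−|S₁|² = 0.0040;  |S₃|²−|S₁|² = -0.0170
[-0.7796 0.4732 0.0571]·P = 0.0040;  [-0.6748 -0.2917 -0.1188]·P = -0.0170
det = 0.5467;  x = 0.0125+-0.0723z,  y = 0.0291+-0.2398z
sphere 1 gives Az²+Bz+C=0 with A=1.0628, B=0.2780, C=-0.1272;  B²−4AC=0.6180;  roots -0.5006, 0.2391;  negative root z = -0.5006
x = 0.0488, y = 0.1492

(0.0488, 0.1492, -0.5006)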